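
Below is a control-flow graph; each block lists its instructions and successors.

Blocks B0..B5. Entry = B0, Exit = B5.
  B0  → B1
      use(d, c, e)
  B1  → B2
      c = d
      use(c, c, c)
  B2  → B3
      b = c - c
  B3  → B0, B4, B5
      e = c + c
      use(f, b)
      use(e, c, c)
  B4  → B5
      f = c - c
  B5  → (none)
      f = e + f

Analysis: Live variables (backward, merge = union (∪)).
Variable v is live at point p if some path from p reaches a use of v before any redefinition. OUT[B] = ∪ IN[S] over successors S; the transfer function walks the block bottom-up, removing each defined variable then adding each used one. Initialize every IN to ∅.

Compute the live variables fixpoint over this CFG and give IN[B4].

Per-block solution:
  B0:   IN={c, d, e, f}   OUT={d, f}
  B1:   IN={d, f}   OUT={c, d, f}
  B2:   IN={c, d, f}   OUT={b, c, d, f}
  B3:   IN={b, c, d, f}   OUT={c, d, e, f}
  B4:   IN={c, e}   OUT={e, f}
  B5:   IN={e, f}   OUT={}

Merge at B4: OUT[B4] = IN[B5] = {e, f}
Applying B4's transfer function to that OUT value gives IN[B4] (row B4 above).

Answer: {c, e}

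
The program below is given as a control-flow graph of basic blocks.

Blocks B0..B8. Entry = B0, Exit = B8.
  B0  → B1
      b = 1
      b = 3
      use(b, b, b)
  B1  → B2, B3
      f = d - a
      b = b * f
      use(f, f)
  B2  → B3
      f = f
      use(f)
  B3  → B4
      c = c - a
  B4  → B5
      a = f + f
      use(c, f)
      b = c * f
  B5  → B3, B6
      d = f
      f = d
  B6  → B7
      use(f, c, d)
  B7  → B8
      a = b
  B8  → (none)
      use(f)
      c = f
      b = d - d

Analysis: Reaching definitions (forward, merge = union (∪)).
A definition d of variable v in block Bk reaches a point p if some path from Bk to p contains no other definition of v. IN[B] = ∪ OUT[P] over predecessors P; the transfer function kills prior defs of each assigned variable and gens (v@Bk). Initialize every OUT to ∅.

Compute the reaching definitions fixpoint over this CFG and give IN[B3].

Per-block solution:
  B0:  IN={}  OUT={b@B0}
  B1:  IN={b@B0}  OUT={b@B1, f@B1}
  B2:  IN={b@B1, f@B1}  OUT={b@B1, f@B2}
  B3:  IN={a@B4, b@B1, b@B4, c@B3, d@B5, f@B1, f@B2, f@B5}  OUT={a@B4, b@B1, b@B4, c@B3, d@B5, f@B1, f@B2, f@B5}
  B4:  IN={a@B4, b@B1, b@B4, c@B3, d@B5, f@B1, f@B2, f@B5}  OUT={a@B4, b@B4, c@B3, d@B5, f@B1, f@B2, f@B5}
  B5:  IN={a@B4, b@B4, c@B3, d@B5, f@B1, f@B2, f@B5}  OUT={a@B4, b@B4, c@B3, d@B5, f@B5}
  B6:  IN={a@B4, b@B4, c@B3, d@B5, f@B5}  OUT={a@B4, b@B4, c@B3, d@B5, f@B5}
  B7:  IN={a@B4, b@B4, c@B3, d@B5, f@B5}  OUT={a@B7, b@B4, c@B3, d@B5, f@B5}
  B8:  IN={a@B7, b@B4, c@B3, d@B5, f@B5}  OUT={a@B7, b@B8, c@B8, d@B5, f@B5}

Merge at B3: IN[B3] = OUT[B1] ⊔ OUT[B2] ⊔ OUT[B5] = {a@B4, b@B1, b@B4, c@B3, d@B5, f@B1, f@B2, f@B5}

Answer: {a@B4, b@B1, b@B4, c@B3, d@B5, f@B1, f@B2, f@B5}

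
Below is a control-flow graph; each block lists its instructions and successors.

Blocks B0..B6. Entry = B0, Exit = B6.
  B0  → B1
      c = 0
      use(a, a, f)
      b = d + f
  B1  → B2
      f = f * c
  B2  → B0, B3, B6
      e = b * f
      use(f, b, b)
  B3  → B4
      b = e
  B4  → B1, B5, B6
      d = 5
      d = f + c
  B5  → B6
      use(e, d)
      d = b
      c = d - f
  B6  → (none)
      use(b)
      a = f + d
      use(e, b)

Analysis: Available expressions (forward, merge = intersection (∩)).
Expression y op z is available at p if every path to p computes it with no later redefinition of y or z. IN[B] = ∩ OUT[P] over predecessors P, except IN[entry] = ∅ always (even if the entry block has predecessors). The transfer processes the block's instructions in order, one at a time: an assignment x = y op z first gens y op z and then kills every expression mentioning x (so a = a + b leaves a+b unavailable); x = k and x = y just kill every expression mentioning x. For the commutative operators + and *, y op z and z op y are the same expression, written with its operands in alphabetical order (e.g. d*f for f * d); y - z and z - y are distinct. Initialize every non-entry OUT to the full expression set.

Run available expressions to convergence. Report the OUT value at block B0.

Converged values:
  B0: | IN={} | OUT={d+f}
  B1: | IN={} | OUT={}
  B2: | IN={} | OUT={b*f}
  B3: | IN={b*f} | OUT={}
  B4: | IN={} | OUT={c+f}
  B5: | IN={c+f} | OUT={d-f}
  B6: | IN={} | OUT={d+f}

Merge at B0 (entry node, so the boundary value {} is joined with the incoming edge(s)): IN[B0] = {} ∩ OUT[B2] = {}
Applying B0's transfer function to that IN value gives OUT[B0] (row B0 above).

Answer: {d+f}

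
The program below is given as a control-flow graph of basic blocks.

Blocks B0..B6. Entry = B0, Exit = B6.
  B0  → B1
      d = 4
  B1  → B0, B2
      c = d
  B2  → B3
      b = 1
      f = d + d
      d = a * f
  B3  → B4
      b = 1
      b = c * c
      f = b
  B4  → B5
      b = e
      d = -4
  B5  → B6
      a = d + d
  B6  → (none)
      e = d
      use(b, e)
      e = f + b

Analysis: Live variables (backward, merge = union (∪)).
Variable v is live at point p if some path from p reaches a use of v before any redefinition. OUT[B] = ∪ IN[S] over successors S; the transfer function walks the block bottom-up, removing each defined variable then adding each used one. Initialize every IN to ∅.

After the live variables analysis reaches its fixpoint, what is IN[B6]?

Per-block solution:
  B0:   IN={a, e}   OUT={a, d, e}
  B1:   IN={a, d, e}   OUT={a, c, d, e}
  B2:   IN={a, c, d, e}   OUT={c, e}
  B3:   IN={c, e}   OUT={e, f}
  B4:   IN={e, f}   OUT={b, d, f}
  B5:   IN={b, d, f}   OUT={b, d, f}
  B6:   IN={b, d, f}   OUT={}

B6 is the boundary node: OUT[B6] = {}
Applying B6's transfer function to that OUT value gives IN[B6] (row B6 above).

Answer: {b, d, f}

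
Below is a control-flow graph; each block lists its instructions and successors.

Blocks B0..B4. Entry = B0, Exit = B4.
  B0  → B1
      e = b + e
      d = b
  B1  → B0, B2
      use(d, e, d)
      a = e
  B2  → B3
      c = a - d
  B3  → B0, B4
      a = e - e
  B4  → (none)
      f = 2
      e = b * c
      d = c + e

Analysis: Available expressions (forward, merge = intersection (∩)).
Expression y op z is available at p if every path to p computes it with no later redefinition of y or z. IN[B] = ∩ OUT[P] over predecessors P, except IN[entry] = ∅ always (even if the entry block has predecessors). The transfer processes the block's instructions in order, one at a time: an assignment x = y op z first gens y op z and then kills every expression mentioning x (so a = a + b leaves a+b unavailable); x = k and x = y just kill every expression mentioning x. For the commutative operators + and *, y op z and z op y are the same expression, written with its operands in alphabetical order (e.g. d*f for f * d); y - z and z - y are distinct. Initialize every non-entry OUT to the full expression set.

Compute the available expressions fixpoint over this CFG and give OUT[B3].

Answer: {e-e}

Trace:
Converged values:
  B0: | IN={} | OUT={}
  B1: | IN={} | OUT={}
  B2: | IN={} | OUT={a-d}
  B3: | IN={a-d} | OUT={e-e}
  B4: | IN={e-e} | OUT={b*c, c+e}

Merge at B3: IN[B3] = OUT[B2] = {a-d}
Applying B3's transfer function to that IN value gives OUT[B3] (row B3 above).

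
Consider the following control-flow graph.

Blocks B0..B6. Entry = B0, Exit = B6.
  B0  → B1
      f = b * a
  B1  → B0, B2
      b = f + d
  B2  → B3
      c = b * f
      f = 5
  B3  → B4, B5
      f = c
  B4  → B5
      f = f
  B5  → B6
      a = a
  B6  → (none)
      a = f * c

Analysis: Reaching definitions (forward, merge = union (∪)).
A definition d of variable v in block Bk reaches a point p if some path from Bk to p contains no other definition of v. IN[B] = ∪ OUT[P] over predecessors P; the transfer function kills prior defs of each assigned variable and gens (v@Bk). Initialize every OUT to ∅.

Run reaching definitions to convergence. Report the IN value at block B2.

Per-block solution:
  B0:   IN={b@B1, f@B0}   OUT={b@B1, f@B0}
  B1:   IN={b@B1, f@B0}   OUT={b@B1, f@B0}
  B2:   IN={b@B1, f@B0}   OUT={b@B1, c@B2, f@B2}
  B3:   IN={b@B1, c@B2, f@B2}   OUT={b@B1, c@B2, f@B3}
  B4:   IN={b@B1, c@B2, f@B3}   OUT={b@B1, c@B2, f@B4}
  B5:   IN={b@B1, c@B2, f@B3, f@B4}   OUT={a@B5, b@B1, c@B2, f@B3, f@B4}
  B6:   IN={a@B5, b@B1, c@B2, f@B3, f@B4}   OUT={a@B6, b@B1, c@B2, f@B3, f@B4}

Merge at B2: IN[B2] = OUT[B1] = {b@B1, f@B0}

Answer: {b@B1, f@B0}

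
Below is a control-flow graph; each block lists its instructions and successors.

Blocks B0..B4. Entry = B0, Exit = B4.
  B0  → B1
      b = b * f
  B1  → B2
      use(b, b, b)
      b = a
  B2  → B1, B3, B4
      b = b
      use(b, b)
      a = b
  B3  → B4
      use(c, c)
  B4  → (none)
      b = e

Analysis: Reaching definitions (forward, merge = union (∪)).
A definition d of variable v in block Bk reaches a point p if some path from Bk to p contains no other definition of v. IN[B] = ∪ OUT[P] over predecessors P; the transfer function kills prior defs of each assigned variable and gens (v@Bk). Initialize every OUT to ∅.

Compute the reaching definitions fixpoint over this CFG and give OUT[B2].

Fixpoint table:
  B0: | IN={} | OUT={b@B0}
  B1: | IN={a@B2, b@B0, b@B2} | OUT={a@B2, b@B1}
  B2: | IN={a@B2, b@B1} | OUT={a@B2, b@B2}
  B3: | IN={a@B2, b@B2} | OUT={a@B2, b@B2}
  B4: | IN={a@B2, b@B2} | OUT={a@B2, b@B4}

Merge at B2: IN[B2] = OUT[B1] = {a@B2, b@B1}
Applying B2's transfer function to that IN value gives OUT[B2] (row B2 above).

Answer: {a@B2, b@B2}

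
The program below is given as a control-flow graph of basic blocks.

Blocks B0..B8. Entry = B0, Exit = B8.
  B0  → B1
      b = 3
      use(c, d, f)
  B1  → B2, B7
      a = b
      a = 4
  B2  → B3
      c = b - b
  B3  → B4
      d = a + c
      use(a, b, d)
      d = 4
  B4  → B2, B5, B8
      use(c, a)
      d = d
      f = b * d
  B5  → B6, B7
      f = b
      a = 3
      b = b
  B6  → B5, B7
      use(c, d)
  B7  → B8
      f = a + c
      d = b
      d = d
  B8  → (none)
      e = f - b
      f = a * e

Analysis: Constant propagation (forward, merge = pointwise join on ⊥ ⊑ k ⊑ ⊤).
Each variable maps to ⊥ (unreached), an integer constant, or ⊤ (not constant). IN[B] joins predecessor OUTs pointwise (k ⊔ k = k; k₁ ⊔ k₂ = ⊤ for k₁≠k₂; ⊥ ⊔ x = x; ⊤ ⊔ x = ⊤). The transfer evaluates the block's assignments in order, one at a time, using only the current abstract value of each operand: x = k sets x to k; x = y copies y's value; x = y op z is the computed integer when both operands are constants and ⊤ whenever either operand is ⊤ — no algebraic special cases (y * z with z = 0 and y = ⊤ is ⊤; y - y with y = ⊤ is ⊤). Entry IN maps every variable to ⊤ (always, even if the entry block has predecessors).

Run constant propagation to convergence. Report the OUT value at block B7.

Answer: {a: ⊤, b: 3, c: ⊤, d: 3, e: ⊤, f: ⊤}

Working:
Converged values:
  B0: | IN=(all ⊤) | OUT={b:3; rest ⊤}
  B1: | IN={b:3; rest ⊤} | OUT={a:4, b:3; rest ⊤}
  B2: | IN={a:4, b:3; rest ⊤} | OUT={a:4, b:3, c:0; rest ⊤}
  B3: | IN={a:4, b:3, c:0; rest ⊤} | OUT={a:4, b:3, c:0, d:4; rest ⊤}
  B4: | IN={a:4, b:3, c:0, d:4; rest ⊤} | OUT={a:4, b:3, c:0, d:4, f:12; rest ⊤}
  B5: | IN={b:3, c:0, d:4; rest ⊤} | OUT={a:3, b:3, c:0, d:4, f:3; rest ⊤}
  B6: | IN={a:3, b:3, c:0, d:4, f:3; rest ⊤} | OUT={a:3, b:3, c:0, d:4, f:3; rest ⊤}
  B7: | IN={b:3; rest ⊤} | OUT={b:3, d:3; rest ⊤}
  B8: | IN={b:3; rest ⊤} | OUT={b:3; rest ⊤}

Merge at B7: IN[B7] = OUT[B1] ⊔ OUT[B5] ⊔ OUT[B6] = {a: ⊤, b: 3, c: ⊤, d: ⊤, e: ⊤, f: ⊤}
Applying B7's transfer function to that IN value gives OUT[B7] (row B7 above).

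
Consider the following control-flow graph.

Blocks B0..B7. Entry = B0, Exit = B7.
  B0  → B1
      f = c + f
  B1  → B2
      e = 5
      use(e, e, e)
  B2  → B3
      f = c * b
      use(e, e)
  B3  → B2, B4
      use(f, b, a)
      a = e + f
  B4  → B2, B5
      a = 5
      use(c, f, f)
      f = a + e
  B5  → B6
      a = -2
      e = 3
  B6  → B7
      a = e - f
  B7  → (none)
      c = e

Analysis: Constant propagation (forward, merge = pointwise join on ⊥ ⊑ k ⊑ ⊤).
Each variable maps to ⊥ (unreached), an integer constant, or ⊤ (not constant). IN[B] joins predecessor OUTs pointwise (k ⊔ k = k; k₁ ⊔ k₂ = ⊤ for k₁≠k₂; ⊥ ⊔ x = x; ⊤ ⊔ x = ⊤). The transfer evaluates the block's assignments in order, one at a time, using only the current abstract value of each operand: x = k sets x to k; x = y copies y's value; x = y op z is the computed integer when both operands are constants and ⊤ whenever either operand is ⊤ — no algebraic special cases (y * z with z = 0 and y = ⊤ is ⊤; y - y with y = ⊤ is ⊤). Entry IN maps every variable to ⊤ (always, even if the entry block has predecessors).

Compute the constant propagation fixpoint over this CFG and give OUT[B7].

Answer: {a: -7, b: ⊤, c: 3, d: ⊤, e: 3, f: 10}

Trace:
Converged values:
  B0:  IN=(all ⊤)  OUT=(all ⊤)
  B1:  IN=(all ⊤)  OUT={e:5; rest ⊤}
  B2:  IN={e:5; rest ⊤}  OUT={e:5; rest ⊤}
  B3:  IN={e:5; rest ⊤}  OUT={e:5; rest ⊤}
  B4:  IN={e:5; rest ⊤}  OUT={a:5, e:5, f:10; rest ⊤}
  B5:  IN={a:5, e:5, f:10; rest ⊤}  OUT={a:-2, e:3, f:10; rest ⊤}
  B6:  IN={a:-2, e:3, f:10; rest ⊤}  OUT={a:-7, e:3, f:10; rest ⊤}
  B7:  IN={a:-7, e:3, f:10; rest ⊤}  OUT={a:-7, c:3, e:3, f:10; rest ⊤}

Merge at B7: IN[B7] = OUT[B6] = {a: -7, b: ⊤, c: ⊤, d: ⊤, e: 3, f: 10}
Applying B7's transfer function to that IN value gives OUT[B7] (row B7 above).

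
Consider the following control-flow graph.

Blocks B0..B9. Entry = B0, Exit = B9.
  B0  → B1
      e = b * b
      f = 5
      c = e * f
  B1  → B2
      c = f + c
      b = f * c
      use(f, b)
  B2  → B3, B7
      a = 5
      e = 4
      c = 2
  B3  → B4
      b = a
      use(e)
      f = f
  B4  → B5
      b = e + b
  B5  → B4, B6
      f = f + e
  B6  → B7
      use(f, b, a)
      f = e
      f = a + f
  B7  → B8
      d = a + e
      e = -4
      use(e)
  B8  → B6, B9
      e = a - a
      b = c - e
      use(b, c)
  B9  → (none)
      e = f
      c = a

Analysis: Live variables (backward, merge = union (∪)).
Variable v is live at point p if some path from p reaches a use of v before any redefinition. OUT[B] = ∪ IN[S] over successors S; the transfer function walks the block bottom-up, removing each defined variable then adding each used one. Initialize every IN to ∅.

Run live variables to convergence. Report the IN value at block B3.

Converged values:
  B0:   IN={b}   OUT={c, f}
  B1:   IN={c, f}   OUT={f}
  B2:   IN={f}   OUT={a, c, e, f}
  B3:   IN={a, c, e, f}   OUT={a, b, c, e, f}
  B4:   IN={a, b, c, e, f}   OUT={a, b, c, e, f}
  B5:   IN={a, b, c, e, f}   OUT={a, b, c, e, f}
  B6:   IN={a, b, c, e, f}   OUT={a, c, e, f}
  B7:   IN={a, c, e, f}   OUT={a, c, f}
  B8:   IN={a, c, f}   OUT={a, b, c, e, f}
  B9:   IN={a, f}   OUT={}

Merge at B3: OUT[B3] = IN[B4] = {a, b, c, e, f}
Applying B3's transfer function to that OUT value gives IN[B3] (row B3 above).

Answer: {a, c, e, f}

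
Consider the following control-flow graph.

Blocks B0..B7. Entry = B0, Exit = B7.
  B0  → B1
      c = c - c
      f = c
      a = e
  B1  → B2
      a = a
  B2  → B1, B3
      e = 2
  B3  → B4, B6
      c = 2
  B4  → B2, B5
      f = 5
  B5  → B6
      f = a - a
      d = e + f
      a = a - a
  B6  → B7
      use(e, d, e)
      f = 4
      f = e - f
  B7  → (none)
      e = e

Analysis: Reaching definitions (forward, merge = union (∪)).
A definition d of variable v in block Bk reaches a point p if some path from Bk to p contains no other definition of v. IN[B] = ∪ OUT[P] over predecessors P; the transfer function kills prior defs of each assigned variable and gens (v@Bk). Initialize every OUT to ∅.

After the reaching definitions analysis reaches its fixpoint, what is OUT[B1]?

Per-block solution:
  B0: | IN={} | OUT={a@B0, c@B0, f@B0}
  B1: | IN={a@B0, a@B1, c@B0, c@B3, e@B2, f@B0, f@B4} | OUT={a@B1, c@B0, c@B3, e@B2, f@B0, f@B4}
  B2: | IN={a@B1, c@B0, c@B3, e@B2, f@B0, f@B4} | OUT={a@B1, c@B0, c@B3, e@B2, f@B0, f@B4}
  B3: | IN={a@B1, c@B0, c@B3, e@B2, f@B0, f@B4} | OUT={a@B1, c@B3, e@B2, f@B0, f@B4}
  B4: | IN={a@B1, c@B3, e@B2, f@B0, f@B4} | OUT={a@B1, c@B3, e@B2, f@B4}
  B5: | IN={a@B1, c@B3, e@B2, f@B4} | OUT={a@B5, c@B3, d@B5, e@B2, f@B5}
  B6: | IN={a@B1, a@B5, c@B3, d@B5, e@B2, f@B0, f@B4, f@B5} | OUT={a@B1, a@B5, c@B3, d@B5, e@B2, f@B6}
  B7: | IN={a@B1, a@B5, c@B3, d@B5, e@B2, f@B6} | OUT={a@B1, a@B5, c@B3, d@B5, e@B7, f@B6}

Merge at B1: IN[B1] = OUT[B0] ⊔ OUT[B2] = {a@B0, a@B1, c@B0, c@B3, e@B2, f@B0, f@B4}
Applying B1's transfer function to that IN value gives OUT[B1] (row B1 above).

Answer: {a@B1, c@B0, c@B3, e@B2, f@B0, f@B4}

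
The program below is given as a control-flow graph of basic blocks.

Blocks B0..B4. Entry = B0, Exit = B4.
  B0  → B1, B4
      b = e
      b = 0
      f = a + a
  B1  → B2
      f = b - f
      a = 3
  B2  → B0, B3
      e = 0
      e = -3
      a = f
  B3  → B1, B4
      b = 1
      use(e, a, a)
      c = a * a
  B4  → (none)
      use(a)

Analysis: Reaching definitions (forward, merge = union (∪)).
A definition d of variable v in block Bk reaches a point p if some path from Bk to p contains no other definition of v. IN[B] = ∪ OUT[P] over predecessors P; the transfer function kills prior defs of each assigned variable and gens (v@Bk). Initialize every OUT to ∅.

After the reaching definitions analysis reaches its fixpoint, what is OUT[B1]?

Answer: {a@B1, b@B0, b@B3, c@B3, e@B2, f@B1}

Derivation:
Fixpoint table:
  B0:   IN={a@B2, b@B0, b@B3, c@B3, e@B2, f@B1}   OUT={a@B2, b@B0, c@B3, e@B2, f@B0}
  B1:   IN={a@B2, b@B0, b@B3, c@B3, e@B2, f@B0, f@B1}   OUT={a@B1, b@B0, b@B3, c@B3, e@B2, f@B1}
  B2:   IN={a@B1, b@B0, b@B3, c@B3, e@B2, f@B1}   OUT={a@B2, b@B0, b@B3, c@B3, e@B2, f@B1}
  B3:   IN={a@B2, b@B0, b@B3, c@B3, e@B2, f@B1}   OUT={a@B2, b@B3, c@B3, e@B2, f@B1}
  B4:   IN={a@B2, b@B0, b@B3, c@B3, e@B2, f@B0, f@B1}   OUT={a@B2, b@B0, b@B3, c@B3, e@B2, f@B0, f@B1}

Merge at B1: IN[B1] = OUT[B0] ⊔ OUT[B3] = {a@B2, b@B0, b@B3, c@B3, e@B2, f@B0, f@B1}
Applying B1's transfer function to that IN value gives OUT[B1] (row B1 above).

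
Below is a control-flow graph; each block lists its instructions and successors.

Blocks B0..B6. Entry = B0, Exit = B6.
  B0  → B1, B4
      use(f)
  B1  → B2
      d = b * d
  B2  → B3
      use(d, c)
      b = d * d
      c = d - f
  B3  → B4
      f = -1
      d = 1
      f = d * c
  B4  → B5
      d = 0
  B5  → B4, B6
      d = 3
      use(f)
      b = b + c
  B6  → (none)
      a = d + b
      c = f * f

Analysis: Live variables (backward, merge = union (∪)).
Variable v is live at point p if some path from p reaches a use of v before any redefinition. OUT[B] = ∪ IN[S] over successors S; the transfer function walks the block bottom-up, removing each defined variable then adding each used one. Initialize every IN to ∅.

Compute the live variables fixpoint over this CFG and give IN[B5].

Answer: {b, c, f}

Derivation:
Converged values:
  B0:  IN={b, c, d, f}  OUT={b, c, d, f}
  B1:  IN={b, c, d, f}  OUT={c, d, f}
  B2:  IN={c, d, f}  OUT={b, c}
  B3:  IN={b, c}  OUT={b, c, f}
  B4:  IN={b, c, f}  OUT={b, c, f}
  B5:  IN={b, c, f}  OUT={b, c, d, f}
  B6:  IN={b, d, f}  OUT={}

Merge at B5: OUT[B5] = IN[B4] ⊔ IN[B6] = {b, c, d, f}
Applying B5's transfer function to that OUT value gives IN[B5] (row B5 above).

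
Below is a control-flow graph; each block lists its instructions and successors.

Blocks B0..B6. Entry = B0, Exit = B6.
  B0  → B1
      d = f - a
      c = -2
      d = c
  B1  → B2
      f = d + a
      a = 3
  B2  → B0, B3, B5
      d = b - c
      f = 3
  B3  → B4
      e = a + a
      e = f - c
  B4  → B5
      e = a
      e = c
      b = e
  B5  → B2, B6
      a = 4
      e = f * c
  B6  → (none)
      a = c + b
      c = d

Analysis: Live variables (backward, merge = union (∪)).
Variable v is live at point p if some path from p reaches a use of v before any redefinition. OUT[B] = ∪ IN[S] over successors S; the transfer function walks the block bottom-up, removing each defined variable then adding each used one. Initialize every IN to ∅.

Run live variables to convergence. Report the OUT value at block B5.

Answer: {a, b, c, d}

Derivation:
Fixpoint table:
  B0: | IN={a, b, f} | OUT={a, b, c, d}
  B1: | IN={a, b, c, d} | OUT={a, b, c}
  B2: | IN={a, b, c} | OUT={a, b, c, d, f}
  B3: | IN={a, c, d, f} | OUT={a, c, d, f}
  B4: | IN={a, c, d, f} | OUT={b, c, d, f}
  B5: | IN={b, c, d, f} | OUT={a, b, c, d}
  B6: | IN={b, c, d} | OUT={}

Merge at B5: OUT[B5] = IN[B2] ⊔ IN[B6] = {a, b, c, d}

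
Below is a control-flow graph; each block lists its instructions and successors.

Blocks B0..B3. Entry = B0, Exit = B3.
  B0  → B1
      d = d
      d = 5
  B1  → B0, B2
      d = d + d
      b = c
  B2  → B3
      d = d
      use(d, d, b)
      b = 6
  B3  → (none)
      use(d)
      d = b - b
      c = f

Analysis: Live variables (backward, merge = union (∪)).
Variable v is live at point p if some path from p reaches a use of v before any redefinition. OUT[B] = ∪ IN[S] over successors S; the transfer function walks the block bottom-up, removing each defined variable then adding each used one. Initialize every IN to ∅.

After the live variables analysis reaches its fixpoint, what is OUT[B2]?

Converged values:
  B0: | IN={c, d, f} | OUT={c, d, f}
  B1: | IN={c, d, f} | OUT={b, c, d, f}
  B2: | IN={b, d, f} | OUT={b, d, f}
  B3: | IN={b, d, f} | OUT={}

Merge at B2: OUT[B2] = IN[B3] = {b, d, f}

Answer: {b, d, f}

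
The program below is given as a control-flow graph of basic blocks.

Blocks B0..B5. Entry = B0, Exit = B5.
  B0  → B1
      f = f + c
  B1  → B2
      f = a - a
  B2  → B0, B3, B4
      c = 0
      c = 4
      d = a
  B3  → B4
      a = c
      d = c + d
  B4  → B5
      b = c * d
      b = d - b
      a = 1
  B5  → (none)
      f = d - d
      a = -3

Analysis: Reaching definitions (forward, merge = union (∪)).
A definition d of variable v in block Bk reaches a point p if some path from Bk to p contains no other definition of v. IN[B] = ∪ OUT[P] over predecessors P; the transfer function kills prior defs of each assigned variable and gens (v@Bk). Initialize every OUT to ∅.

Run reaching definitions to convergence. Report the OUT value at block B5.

Answer: {a@B5, b@B4, c@B2, d@B2, d@B3, f@B5}

Derivation:
Fixpoint table:
  B0: | IN={c@B2, d@B2, f@B1} | OUT={c@B2, d@B2, f@B0}
  B1: | IN={c@B2, d@B2, f@B0} | OUT={c@B2, d@B2, f@B1}
  B2: | IN={c@B2, d@B2, f@B1} | OUT={c@B2, d@B2, f@B1}
  B3: | IN={c@B2, d@B2, f@B1} | OUT={a@B3, c@B2, d@B3, f@B1}
  B4: | IN={a@B3, c@B2, d@B2, d@B3, f@B1} | OUT={a@B4, b@B4, c@B2, d@B2, d@B3, f@B1}
  B5: | IN={a@B4, b@B4, c@B2, d@B2, d@B3, f@B1} | OUT={a@B5, b@B4, c@B2, d@B2, d@B3, f@B5}

Merge at B5: IN[B5] = OUT[B4] = {a@B4, b@B4, c@B2, d@B2, d@B3, f@B1}
Applying B5's transfer function to that IN value gives OUT[B5] (row B5 above).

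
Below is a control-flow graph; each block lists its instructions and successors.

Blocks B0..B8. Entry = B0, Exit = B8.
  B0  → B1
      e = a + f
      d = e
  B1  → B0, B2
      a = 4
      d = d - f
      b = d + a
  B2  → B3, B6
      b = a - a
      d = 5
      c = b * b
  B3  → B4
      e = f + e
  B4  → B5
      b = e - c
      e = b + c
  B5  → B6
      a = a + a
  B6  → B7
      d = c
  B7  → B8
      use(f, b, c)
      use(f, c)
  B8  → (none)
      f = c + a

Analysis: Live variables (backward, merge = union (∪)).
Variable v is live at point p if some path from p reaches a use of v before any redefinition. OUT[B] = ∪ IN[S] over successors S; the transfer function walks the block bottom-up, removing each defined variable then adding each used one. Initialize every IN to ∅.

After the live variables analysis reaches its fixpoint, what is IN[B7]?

Answer: {a, b, c, f}

Working:
Converged values:
  B0:  IN={a, f}  OUT={d, e, f}
  B1:  IN={d, e, f}  OUT={a, e, f}
  B2:  IN={a, e, f}  OUT={a, b, c, e, f}
  B3:  IN={a, c, e, f}  OUT={a, c, e, f}
  B4:  IN={a, c, e, f}  OUT={a, b, c, f}
  B5:  IN={a, b, c, f}  OUT={a, b, c, f}
  B6:  IN={a, b, c, f}  OUT={a, b, c, f}
  B7:  IN={a, b, c, f}  OUT={a, c}
  B8:  IN={a, c}  OUT={}

Merge at B7: OUT[B7] = IN[B8] = {a, c}
Applying B7's transfer function to that OUT value gives IN[B7] (row B7 above).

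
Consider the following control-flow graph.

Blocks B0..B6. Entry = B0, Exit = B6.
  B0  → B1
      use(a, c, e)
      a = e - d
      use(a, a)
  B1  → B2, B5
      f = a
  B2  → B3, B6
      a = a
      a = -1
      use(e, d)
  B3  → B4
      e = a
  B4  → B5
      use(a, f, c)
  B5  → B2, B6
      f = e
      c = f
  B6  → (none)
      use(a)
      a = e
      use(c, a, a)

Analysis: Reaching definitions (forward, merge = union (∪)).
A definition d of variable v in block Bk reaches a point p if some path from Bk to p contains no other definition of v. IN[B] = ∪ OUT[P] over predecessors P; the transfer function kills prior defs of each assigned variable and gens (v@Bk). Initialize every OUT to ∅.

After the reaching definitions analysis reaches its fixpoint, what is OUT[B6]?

Answer: {a@B6, c@B5, e@B3, f@B1, f@B5}

Trace:
Converged values:
  B0:  IN={}  OUT={a@B0}
  B1:  IN={a@B0}  OUT={a@B0, f@B1}
  B2:  IN={a@B0, a@B2, c@B5, e@B3, f@B1, f@B5}  OUT={a@B2, c@B5, e@B3, f@B1, f@B5}
  B3:  IN={a@B2, c@B5, e@B3, f@B1, f@B5}  OUT={a@B2, c@B5, e@B3, f@B1, f@B5}
  B4:  IN={a@B2, c@B5, e@B3, f@B1, f@B5}  OUT={a@B2, c@B5, e@B3, f@B1, f@B5}
  B5:  IN={a@B0, a@B2, c@B5, e@B3, f@B1, f@B5}  OUT={a@B0, a@B2, c@B5, e@B3, f@B5}
  B6:  IN={a@B0, a@B2, c@B5, e@B3, f@B1, f@B5}  OUT={a@B6, c@B5, e@B3, f@B1, f@B5}

Merge at B6: IN[B6] = OUT[B2] ⊔ OUT[B5] = {a@B0, a@B2, c@B5, e@B3, f@B1, f@B5}
Applying B6's transfer function to that IN value gives OUT[B6] (row B6 above).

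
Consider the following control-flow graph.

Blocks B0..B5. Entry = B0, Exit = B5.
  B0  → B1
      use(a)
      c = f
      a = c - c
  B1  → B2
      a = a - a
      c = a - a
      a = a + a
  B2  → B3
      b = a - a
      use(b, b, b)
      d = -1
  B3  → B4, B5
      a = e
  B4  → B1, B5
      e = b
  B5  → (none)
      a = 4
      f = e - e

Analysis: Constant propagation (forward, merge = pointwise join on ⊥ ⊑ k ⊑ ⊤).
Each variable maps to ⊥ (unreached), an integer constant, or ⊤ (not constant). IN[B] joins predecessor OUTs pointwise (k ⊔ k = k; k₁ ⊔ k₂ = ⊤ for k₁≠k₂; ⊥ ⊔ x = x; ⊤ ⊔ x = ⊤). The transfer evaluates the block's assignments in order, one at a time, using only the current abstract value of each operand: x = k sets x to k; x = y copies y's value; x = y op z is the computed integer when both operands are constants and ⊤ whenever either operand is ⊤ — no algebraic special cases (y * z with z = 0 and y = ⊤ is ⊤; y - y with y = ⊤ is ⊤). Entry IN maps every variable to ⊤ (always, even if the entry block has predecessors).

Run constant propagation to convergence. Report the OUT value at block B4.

Answer: {a: ⊤, b: ⊤, c: ⊤, d: -1, e: ⊤, f: ⊤}

Working:
Per-block solution:
  B0:  IN=(all ⊤)  OUT=(all ⊤)
  B1:  IN=(all ⊤)  OUT=(all ⊤)
  B2:  IN=(all ⊤)  OUT={d:-1; rest ⊤}
  B3:  IN={d:-1; rest ⊤}  OUT={d:-1; rest ⊤}
  B4:  IN={d:-1; rest ⊤}  OUT={d:-1; rest ⊤}
  B5:  IN={d:-1; rest ⊤}  OUT={a:4, d:-1; rest ⊤}

Merge at B4: IN[B4] = OUT[B3] = {a: ⊤, b: ⊤, c: ⊤, d: -1, e: ⊤, f: ⊤}
Applying B4's transfer function to that IN value gives OUT[B4] (row B4 above).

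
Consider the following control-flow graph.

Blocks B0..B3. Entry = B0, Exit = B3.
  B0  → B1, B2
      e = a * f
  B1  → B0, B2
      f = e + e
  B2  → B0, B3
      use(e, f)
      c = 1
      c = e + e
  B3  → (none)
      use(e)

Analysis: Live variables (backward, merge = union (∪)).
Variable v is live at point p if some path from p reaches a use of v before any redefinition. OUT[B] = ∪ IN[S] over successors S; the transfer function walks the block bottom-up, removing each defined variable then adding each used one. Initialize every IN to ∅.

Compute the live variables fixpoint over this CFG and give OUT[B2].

Converged values:
  B0:   IN={a, f}   OUT={a, e, f}
  B1:   IN={a, e}   OUT={a, e, f}
  B2:   IN={a, e, f}   OUT={a, e, f}
  B3:   IN={e}   OUT={}

Merge at B2: OUT[B2] = IN[B0] ⊔ IN[B3] = {a, e, f}

Answer: {a, e, f}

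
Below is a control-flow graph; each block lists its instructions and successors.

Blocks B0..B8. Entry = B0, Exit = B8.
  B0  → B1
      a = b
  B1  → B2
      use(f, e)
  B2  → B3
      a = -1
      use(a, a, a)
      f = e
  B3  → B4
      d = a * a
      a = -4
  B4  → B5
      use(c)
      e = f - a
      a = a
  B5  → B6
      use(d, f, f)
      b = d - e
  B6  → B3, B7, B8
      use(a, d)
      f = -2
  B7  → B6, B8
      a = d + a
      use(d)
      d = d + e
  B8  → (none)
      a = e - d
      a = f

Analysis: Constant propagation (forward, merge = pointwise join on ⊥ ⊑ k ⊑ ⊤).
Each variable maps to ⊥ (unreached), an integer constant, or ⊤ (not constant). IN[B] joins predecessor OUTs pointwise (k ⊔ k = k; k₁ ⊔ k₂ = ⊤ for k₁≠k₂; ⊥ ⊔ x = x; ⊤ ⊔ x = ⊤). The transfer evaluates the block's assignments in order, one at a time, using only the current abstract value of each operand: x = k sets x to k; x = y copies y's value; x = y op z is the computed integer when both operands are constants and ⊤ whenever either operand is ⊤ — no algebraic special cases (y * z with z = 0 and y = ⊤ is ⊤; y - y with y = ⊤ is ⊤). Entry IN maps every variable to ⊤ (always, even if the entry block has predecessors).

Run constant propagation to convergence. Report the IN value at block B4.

Answer: {a: -4, b: ⊤, c: ⊤, d: ⊤, e: ⊤, f: ⊤}

Trace:
Converged values:
  B0: | IN=(all ⊤) | OUT=(all ⊤)
  B1: | IN=(all ⊤) | OUT=(all ⊤)
  B2: | IN=(all ⊤) | OUT={a:-1; rest ⊤}
  B3: | IN=(all ⊤) | OUT={a:-4; rest ⊤}
  B4: | IN={a:-4; rest ⊤} | OUT={a:-4; rest ⊤}
  B5: | IN={a:-4; rest ⊤} | OUT={a:-4; rest ⊤}
  B6: | IN=(all ⊤) | OUT={f:-2; rest ⊤}
  B7: | IN={f:-2; rest ⊤} | OUT={f:-2; rest ⊤}
  B8: | IN={f:-2; rest ⊤} | OUT={a:-2, f:-2; rest ⊤}

Merge at B4: IN[B4] = OUT[B3] = {a: -4, b: ⊤, c: ⊤, d: ⊤, e: ⊤, f: ⊤}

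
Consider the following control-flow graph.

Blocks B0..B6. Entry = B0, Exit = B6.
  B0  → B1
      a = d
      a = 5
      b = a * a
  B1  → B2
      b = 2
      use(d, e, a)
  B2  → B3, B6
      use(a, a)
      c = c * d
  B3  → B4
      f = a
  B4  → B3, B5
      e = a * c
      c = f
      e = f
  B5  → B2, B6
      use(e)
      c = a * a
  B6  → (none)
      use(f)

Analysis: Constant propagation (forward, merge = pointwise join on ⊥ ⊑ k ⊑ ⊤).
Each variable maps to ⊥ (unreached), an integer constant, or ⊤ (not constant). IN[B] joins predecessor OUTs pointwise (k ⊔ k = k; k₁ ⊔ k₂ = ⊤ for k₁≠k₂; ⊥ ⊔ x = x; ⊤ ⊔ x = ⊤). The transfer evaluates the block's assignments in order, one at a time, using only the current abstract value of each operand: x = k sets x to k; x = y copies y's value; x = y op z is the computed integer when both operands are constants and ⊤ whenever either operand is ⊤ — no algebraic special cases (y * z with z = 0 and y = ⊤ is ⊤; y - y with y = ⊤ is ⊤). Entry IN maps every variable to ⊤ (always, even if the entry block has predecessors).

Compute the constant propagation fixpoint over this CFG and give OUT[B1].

Fixpoint table:
  B0:  IN=(all ⊤)  OUT={a:5, b:25; rest ⊤}
  B1:  IN={a:5, b:25; rest ⊤}  OUT={a:5, b:2; rest ⊤}
  B2:  IN={a:5, b:2; rest ⊤}  OUT={a:5, b:2; rest ⊤}
  B3:  IN={a:5, b:2; rest ⊤}  OUT={a:5, b:2, f:5; rest ⊤}
  B4:  IN={a:5, b:2, f:5; rest ⊤}  OUT={a:5, b:2, c:5, e:5, f:5; rest ⊤}
  B5:  IN={a:5, b:2, c:5, e:5, f:5; rest ⊤}  OUT={a:5, b:2, c:25, e:5, f:5; rest ⊤}
  B6:  IN={a:5, b:2; rest ⊤}  OUT={a:5, b:2; rest ⊤}

Merge at B1: IN[B1] = OUT[B0] = {a: 5, b: 25, c: ⊤, d: ⊤, e: ⊤, f: ⊤}
Applying B1's transfer function to that IN value gives OUT[B1] (row B1 above).

Answer: {a: 5, b: 2, c: ⊤, d: ⊤, e: ⊤, f: ⊤}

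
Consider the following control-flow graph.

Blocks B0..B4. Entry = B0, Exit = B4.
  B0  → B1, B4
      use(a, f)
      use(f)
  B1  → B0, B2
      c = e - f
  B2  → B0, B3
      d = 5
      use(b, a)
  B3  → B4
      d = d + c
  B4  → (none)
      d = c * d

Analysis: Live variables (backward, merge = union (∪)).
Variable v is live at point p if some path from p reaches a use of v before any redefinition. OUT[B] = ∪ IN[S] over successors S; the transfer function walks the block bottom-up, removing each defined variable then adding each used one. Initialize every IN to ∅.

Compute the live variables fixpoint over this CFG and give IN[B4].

Fixpoint table:
  B0:   IN={a, b, c, d, e, f}   OUT={a, b, c, d, e, f}
  B1:   IN={a, b, d, e, f}   OUT={a, b, c, d, e, f}
  B2:   IN={a, b, c, e, f}   OUT={a, b, c, d, e, f}
  B3:   IN={c, d}   OUT={c, d}
  B4:   IN={c, d}   OUT={}

B4 is the boundary node: OUT[B4] = {}
Applying B4's transfer function to that OUT value gives IN[B4] (row B4 above).

Answer: {c, d}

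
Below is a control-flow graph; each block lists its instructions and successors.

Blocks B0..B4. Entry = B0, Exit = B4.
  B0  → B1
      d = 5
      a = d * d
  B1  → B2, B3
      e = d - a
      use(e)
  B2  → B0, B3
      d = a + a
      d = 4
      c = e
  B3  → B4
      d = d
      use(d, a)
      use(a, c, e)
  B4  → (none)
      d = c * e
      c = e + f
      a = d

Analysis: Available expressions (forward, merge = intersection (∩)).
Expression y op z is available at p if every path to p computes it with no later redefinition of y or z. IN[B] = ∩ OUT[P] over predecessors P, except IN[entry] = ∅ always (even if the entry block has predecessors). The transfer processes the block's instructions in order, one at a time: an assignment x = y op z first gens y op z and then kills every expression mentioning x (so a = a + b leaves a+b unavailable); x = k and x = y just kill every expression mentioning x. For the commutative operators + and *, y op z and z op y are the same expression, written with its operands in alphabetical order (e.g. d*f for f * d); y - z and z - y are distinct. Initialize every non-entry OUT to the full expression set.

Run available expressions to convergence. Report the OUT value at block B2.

Fixpoint table:
  B0: | IN={} | OUT={d*d}
  B1: | IN={d*d} | OUT={d*d, d-a}
  B2: | IN={d*d, d-a} | OUT={a+a}
  B3: | IN={} | OUT={}
  B4: | IN={} | OUT={e+f}

Merge at B2: IN[B2] = OUT[B1] = {d*d, d-a}
Applying B2's transfer function to that IN value gives OUT[B2] (row B2 above).

Answer: {a+a}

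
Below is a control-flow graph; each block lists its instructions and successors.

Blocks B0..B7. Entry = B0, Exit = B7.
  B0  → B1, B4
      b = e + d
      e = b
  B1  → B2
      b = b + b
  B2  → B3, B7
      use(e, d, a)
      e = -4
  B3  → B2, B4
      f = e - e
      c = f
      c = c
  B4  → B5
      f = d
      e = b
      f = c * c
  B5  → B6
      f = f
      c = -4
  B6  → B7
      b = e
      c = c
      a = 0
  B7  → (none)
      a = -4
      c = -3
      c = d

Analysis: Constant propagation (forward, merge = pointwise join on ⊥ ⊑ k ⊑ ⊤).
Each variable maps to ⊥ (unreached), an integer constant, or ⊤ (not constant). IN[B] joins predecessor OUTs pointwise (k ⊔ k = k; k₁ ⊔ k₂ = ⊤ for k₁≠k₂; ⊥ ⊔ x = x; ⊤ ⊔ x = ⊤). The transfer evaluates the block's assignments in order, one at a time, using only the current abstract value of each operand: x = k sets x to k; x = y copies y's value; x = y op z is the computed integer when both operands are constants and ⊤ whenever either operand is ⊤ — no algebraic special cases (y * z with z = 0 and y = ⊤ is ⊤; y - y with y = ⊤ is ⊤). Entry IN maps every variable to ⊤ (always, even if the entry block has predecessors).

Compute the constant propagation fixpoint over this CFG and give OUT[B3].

Answer: {a: ⊤, b: ⊤, c: 0, d: ⊤, e: -4, f: 0}

Derivation:
Fixpoint table:
  B0: | IN=(all ⊤) | OUT=(all ⊤)
  B1: | IN=(all ⊤) | OUT=(all ⊤)
  B2: | IN=(all ⊤) | OUT={e:-4; rest ⊤}
  B3: | IN={e:-4; rest ⊤} | OUT={c:0, e:-4, f:0; rest ⊤}
  B4: | IN=(all ⊤) | OUT=(all ⊤)
  B5: | IN=(all ⊤) | OUT={c:-4; rest ⊤}
  B6: | IN={c:-4; rest ⊤} | OUT={a:0, c:-4; rest ⊤}
  B7: | IN=(all ⊤) | OUT={a:-4; rest ⊤}

Merge at B3: IN[B3] = OUT[B2] = {a: ⊤, b: ⊤, c: ⊤, d: ⊤, e: -4, f: ⊤}
Applying B3's transfer function to that IN value gives OUT[B3] (row B3 above).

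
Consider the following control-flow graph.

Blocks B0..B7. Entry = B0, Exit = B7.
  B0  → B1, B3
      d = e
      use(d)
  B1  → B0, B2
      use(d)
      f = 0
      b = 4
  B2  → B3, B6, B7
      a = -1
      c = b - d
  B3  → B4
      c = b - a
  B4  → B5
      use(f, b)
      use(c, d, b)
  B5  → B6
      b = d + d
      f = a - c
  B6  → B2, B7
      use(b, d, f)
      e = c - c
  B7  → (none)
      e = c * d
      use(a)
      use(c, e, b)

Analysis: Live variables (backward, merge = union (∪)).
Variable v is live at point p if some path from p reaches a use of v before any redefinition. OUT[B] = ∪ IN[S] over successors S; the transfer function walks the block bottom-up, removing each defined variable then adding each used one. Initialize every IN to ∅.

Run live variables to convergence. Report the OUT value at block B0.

Answer: {a, b, d, e, f}

Trace:
Fixpoint table:
  B0: | IN={a, b, e, f} | OUT={a, b, d, e, f}
  B1: | IN={a, d, e} | OUT={a, b, d, e, f}
  B2: | IN={b, d, f} | OUT={a, b, c, d, f}
  B3: | IN={a, b, d, f} | OUT={a, b, c, d, f}
  B4: | IN={a, b, c, d, f} | OUT={a, c, d}
  B5: | IN={a, c, d} | OUT={a, b, c, d, f}
  B6: | IN={a, b, c, d, f} | OUT={a, b, c, d, f}
  B7: | IN={a, b, c, d} | OUT={}

Merge at B0: OUT[B0] = IN[B1] ⊔ IN[B3] = {a, b, d, e, f}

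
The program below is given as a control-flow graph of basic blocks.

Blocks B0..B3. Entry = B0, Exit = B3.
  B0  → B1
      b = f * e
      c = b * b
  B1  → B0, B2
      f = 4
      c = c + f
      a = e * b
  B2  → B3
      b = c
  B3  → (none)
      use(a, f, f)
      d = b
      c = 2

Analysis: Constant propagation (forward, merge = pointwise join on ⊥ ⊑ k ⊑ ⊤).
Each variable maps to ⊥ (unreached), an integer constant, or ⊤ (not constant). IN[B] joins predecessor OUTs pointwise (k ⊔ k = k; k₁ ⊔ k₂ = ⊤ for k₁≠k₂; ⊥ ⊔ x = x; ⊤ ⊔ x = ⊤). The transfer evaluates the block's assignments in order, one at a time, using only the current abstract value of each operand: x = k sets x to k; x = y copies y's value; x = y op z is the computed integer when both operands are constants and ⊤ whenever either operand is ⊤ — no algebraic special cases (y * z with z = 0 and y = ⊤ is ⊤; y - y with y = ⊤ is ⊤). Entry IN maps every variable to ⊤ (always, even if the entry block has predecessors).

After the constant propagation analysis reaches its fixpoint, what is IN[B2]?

Answer: {a: ⊤, b: ⊤, c: ⊤, d: ⊤, e: ⊤, f: 4}

Working:
Fixpoint table:
  B0:  IN=(all ⊤)  OUT=(all ⊤)
  B1:  IN=(all ⊤)  OUT={f:4; rest ⊤}
  B2:  IN={f:4; rest ⊤}  OUT={f:4; rest ⊤}
  B3:  IN={f:4; rest ⊤}  OUT={c:2, f:4; rest ⊤}

Merge at B2: IN[B2] = OUT[B1] = {a: ⊤, b: ⊤, c: ⊤, d: ⊤, e: ⊤, f: 4}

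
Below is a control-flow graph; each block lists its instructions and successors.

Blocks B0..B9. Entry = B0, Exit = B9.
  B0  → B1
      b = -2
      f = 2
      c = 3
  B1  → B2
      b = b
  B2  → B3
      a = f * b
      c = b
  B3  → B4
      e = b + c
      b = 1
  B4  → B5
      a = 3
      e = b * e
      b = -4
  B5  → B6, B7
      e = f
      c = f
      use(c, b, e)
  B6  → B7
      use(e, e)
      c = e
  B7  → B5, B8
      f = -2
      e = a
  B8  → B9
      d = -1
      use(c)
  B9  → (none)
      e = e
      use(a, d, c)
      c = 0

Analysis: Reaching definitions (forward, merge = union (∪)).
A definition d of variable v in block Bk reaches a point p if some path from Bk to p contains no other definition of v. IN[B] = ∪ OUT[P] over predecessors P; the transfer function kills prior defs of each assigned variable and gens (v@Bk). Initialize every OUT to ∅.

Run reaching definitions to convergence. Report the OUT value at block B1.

Fixpoint table:
  B0:  IN={}  OUT={b@B0, c@B0, f@B0}
  B1:  IN={b@B0, c@B0, f@B0}  OUT={b@B1, c@B0, f@B0}
  B2:  IN={b@B1, c@B0, f@B0}  OUT={a@B2, b@B1, c@B2, f@B0}
  B3:  IN={a@B2, b@B1, c@B2, f@B0}  OUT={a@B2, b@B3, c@B2, e@B3, f@B0}
  B4:  IN={a@B2, b@B3, c@B2, e@B3, f@B0}  OUT={a@B4, b@B4, c@B2, e@B4, f@B0}
  B5:  IN={a@B4, b@B4, c@B2, c@B5, c@B6, e@B4, e@B7, f@B0, f@B7}  OUT={a@B4, b@B4, c@B5, e@B5, f@B0, f@B7}
  B6:  IN={a@B4, b@B4, c@B5, e@B5, f@B0, f@B7}  OUT={a@B4, b@B4, c@B6, e@B5, f@B0, f@B7}
  B7:  IN={a@B4, b@B4, c@B5, c@B6, e@B5, f@B0, f@B7}  OUT={a@B4, b@B4, c@B5, c@B6, e@B7, f@B7}
  B8:  IN={a@B4, b@B4, c@B5, c@B6, e@B7, f@B7}  OUT={a@B4, b@B4, c@B5, c@B6, d@B8, e@B7, f@B7}
  B9:  IN={a@B4, b@B4, c@B5, c@B6, d@B8, e@B7, f@B7}  OUT={a@B4, b@B4, c@B9, d@B8, e@B9, f@B7}

Merge at B1: IN[B1] = OUT[B0] = {b@B0, c@B0, f@B0}
Applying B1's transfer function to that IN value gives OUT[B1] (row B1 above).

Answer: {b@B1, c@B0, f@B0}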